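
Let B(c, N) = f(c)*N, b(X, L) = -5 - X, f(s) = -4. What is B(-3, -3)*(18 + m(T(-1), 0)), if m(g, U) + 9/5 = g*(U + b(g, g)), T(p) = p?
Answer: 1212/5 ≈ 242.40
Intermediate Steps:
m(g, U) = -9/5 + g*(-5 + U - g) (m(g, U) = -9/5 + g*(U + (-5 - g)) = -9/5 + g*(-5 + U - g))
B(c, N) = -4*N
B(-3, -3)*(18 + m(T(-1), 0)) = (-4*(-3))*(18 + (-9/5 + 0*(-1) - 1*(-1)*(5 - 1))) = 12*(18 + (-9/5 + 0 - 1*(-1)*4)) = 12*(18 + (-9/5 + 0 + 4)) = 12*(18 + 11/5) = 12*(101/5) = 1212/5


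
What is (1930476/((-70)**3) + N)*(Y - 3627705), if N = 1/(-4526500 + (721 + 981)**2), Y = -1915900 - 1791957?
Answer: 1442395846582532647/34936608000 ≈ 4.1286e+7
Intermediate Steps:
Y = -3707857
N = -1/1629696 (N = 1/(-4526500 + 1702**2) = 1/(-4526500 + 2896804) = 1/(-1629696) = -1/1629696 ≈ -6.1361e-7)
(1930476/((-70)**3) + N)*(Y - 3627705) = (1930476/((-70)**3) - 1/1629696)*(-3707857 - 3627705) = (1930476/(-343000) - 1/1629696)*(-7335562) = (1930476*(-1/343000) - 1/1629696)*(-7335562) = (-482619/85750 - 1/1629696)*(-7335562) = -393261169787/69873216000*(-7335562) = 1442395846582532647/34936608000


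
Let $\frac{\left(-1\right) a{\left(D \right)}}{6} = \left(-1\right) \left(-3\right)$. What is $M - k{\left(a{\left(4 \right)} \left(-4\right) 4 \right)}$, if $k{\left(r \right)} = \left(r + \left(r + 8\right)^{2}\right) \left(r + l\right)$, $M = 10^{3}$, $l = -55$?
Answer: $-20480632$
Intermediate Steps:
$a{\left(D \right)} = -18$ ($a{\left(D \right)} = - 6 \left(\left(-1\right) \left(-3\right)\right) = \left(-6\right) 3 = -18$)
$M = 1000$
$k{\left(r \right)} = \left(-55 + r\right) \left(r + \left(8 + r\right)^{2}\right)$ ($k{\left(r \right)} = \left(r + \left(r + 8\right)^{2}\right) \left(r - 55\right) = \left(r + \left(8 + r\right)^{2}\right) \left(-55 + r\right) = \left(-55 + r\right) \left(r + \left(8 + r\right)^{2}\right)$)
$M - k{\left(a{\left(4 \right)} \left(-4\right) 4 \right)} = 1000 - \left(-3520 + \left(\left(-18\right) \left(-4\right) 4\right)^{3} - 871 \left(-18\right) \left(-4\right) 4 - 38 \left(\left(-18\right) \left(-4\right) 4\right)^{2}\right) = 1000 - \left(-3520 + \left(72 \cdot 4\right)^{3} - 871 \cdot 72 \cdot 4 - 38 \left(72 \cdot 4\right)^{2}\right) = 1000 - \left(-3520 + 288^{3} - 250848 - 38 \cdot 288^{2}\right) = 1000 - \left(-3520 + 23887872 - 250848 - 3151872\right) = 1000 - 20481632 = -20480632$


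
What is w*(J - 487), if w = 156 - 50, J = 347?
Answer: -14840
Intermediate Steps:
w = 106
w*(J - 487) = 106*(347 - 487) = 106*(-140) = -14840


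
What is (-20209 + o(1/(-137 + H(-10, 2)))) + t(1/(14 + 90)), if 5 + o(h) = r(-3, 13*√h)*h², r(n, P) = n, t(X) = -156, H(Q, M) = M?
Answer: -123747751/6075 ≈ -20370.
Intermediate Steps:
o(h) = -5 - 3*h²
(-20209 + o(1/(-137 + H(-10, 2)))) + t(1/(14 + 90)) = (-20209 + (-5 - 3/(-137 + 2)²)) - 156 = (-20209 + (-5 - 3*(1/(-135))²)) - 156 = (-20209 + (-5 - 3*(-1/135)²)) - 156 = (-20209 + (-5 - 3*1/18225)) - 156 = (-20209 + (-5 - 1/6075)) - 156 = (-20209 - 30376/6075) - 156 = -122800051/6075 - 156 = -123747751/6075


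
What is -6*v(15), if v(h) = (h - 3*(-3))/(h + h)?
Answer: -24/5 ≈ -4.8000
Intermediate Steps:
v(h) = (9 + h)/(2*h) (v(h) = (h + 9)/((2*h)) = (9 + h)*(1/(2*h)) = (9 + h)/(2*h))
-6*v(15) = -3*(9 + 15)/15 = -3*24/15 = -6*⅘ = -24/5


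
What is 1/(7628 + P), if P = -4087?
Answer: 1/3541 ≈ 0.00028241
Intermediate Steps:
1/(7628 + P) = 1/(7628 - 4087) = 1/3541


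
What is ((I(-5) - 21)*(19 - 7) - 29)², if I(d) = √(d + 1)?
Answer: 78385 - 13488*I ≈ 78385.0 - 13488.0*I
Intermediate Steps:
I(d) = √(1 + d)
((I(-5) - 21)*(19 - 7) - 29)² = ((√(1 - 5) - 21)*(19 - 7) - 29)² = ((√(-4) - 21)*12 - 29)² = ((2*I - 21)*12 - 29)² = ((-21 + 2*I)*12 - 29)² = ((-252 + 24*I) - 29)² = (-281 + 24*I)²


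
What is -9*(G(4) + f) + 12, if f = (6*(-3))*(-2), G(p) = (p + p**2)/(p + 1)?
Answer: -348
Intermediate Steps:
G(p) = (p + p**2)/(1 + p)
f = 36 (f = -18*(-2) = 36)
-9*(G(4) + f) + 12 = -9*(4 + 36) + 12 = -9*40 + 12 = -360 + 12 = -348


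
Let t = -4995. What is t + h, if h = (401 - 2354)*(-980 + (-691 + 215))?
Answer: 2838573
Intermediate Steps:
h = 2843568 (h = -1953*(-980 - 476) = -1953*(-1456) = 2843568)
t + h = -4995 + 2843568 = 2838573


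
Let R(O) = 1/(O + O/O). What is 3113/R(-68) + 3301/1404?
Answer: -292830383/1404 ≈ -2.0857e+5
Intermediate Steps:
R(O) = 1/(1 + O) (R(O) = 1/(O + 1) = 1/(1 + O))
3113/R(-68) + 3301/1404 = 3113/(1/(1 - 68)) + 3301/1404 = 3113/(1/(-67)) + 3301*(1/1404) = 3113/(-1/67) + 3301/1404 = 3113*(-67) + 3301/1404 = -208571 + 3301/1404 = -292830383/1404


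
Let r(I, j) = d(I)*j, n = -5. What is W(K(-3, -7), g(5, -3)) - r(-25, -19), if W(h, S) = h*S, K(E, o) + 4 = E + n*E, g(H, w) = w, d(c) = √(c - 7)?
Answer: -24 + 76*I*√2 ≈ -24.0 + 107.48*I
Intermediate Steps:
d(c) = √(-7 + c)
K(E, o) = -4 - 4*E (K(E, o) = -4 + (E - 5*E) = -4 - 4*E)
r(I, j) = j*√(-7 + I) (r(I, j) = √(-7 + I)*j = j*√(-7 + I))
W(h, S) = S*h
W(K(-3, -7), g(5, -3)) - r(-25, -19) = -3*(-4 - 4*(-3)) - (-19)*√(-7 - 25) = -3*(-4 + 12) - (-19)*√(-32) = -3*8 - (-19)*4*I*√2 = -24 - (-76)*I*√2 = -24 + 76*I*√2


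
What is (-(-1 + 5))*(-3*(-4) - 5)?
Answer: -28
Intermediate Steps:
(-(-1 + 5))*(-3*(-4) - 5) = (-1*4)*(12 - 5) = -4*7 = -28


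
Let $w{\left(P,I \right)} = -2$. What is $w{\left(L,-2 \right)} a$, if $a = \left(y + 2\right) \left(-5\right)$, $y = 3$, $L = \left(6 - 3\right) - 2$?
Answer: $50$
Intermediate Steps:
$L = 1$ ($L = 3 - 2 = 1$)
$a = -25$ ($a = \left(3 + 2\right) \left(-5\right) = 5 \left(-5\right) = -25$)
$w{\left(L,-2 \right)} a = \left(-2\right) \left(-25\right) = 50$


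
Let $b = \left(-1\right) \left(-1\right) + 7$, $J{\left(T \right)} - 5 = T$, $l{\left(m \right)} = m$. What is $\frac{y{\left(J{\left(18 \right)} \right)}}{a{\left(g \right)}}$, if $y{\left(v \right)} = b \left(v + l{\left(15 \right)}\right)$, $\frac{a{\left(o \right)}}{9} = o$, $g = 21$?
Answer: $\frac{304}{189} \approx 1.6085$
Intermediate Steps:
$J{\left(T \right)} = 5 + T$
$a{\left(o \right)} = 9 o$
$b = 8$ ($b = 1 + 7 = 8$)
$y{\left(v \right)} = 120 + 8 v$ ($y{\left(v \right)} = 8 \left(v + 15\right) = 8 \left(15 + v\right) = 120 + 8 v$)
$\frac{y{\left(J{\left(18 \right)} \right)}}{a{\left(g \right)}} = \frac{120 + 8 \left(5 + 18\right)}{9 \cdot 21} = \frac{120 + 8 \cdot 23}{189} = \left(120 + 184\right) \frac{1}{189} = 304 \cdot \frac{1}{189} = \frac{304}{189}$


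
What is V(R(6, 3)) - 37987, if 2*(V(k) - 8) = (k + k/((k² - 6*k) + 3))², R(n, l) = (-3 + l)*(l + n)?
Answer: -37979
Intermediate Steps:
V(k) = 8 + (k + k/(3 + k² - 6*k))²/2 (V(k) = 8 + (k + k/((k² - 6*k) + 3))²/2 = 8 + (k + k/(3 + k² - 6*k))²/2)
V(R(6, 3)) - 37987 = (8 + (3² - 3*3 - 3*6 + 3*6)²*(4 + (3² - 3*3 - 3*6 + 3*6)² - 6*(3² - 3*3 - 3*6 + 3*6))²/(2*(3 + (3² - 3*3 - 3*6 + 3*6)² - 6*(3² - 3*3 - 3*6 + 3*6))²)) - 37987 = (8 + (9 - 9 - 18 + 18)²*(4 + (9 - 9 - 18 + 18)² - 6*(9 - 9 - 18 + 18))²/(2*(3 + (9 - 9 - 18 + 18)² - 6*(9 - 9 - 18 + 18))²)) - 37987 = (8 + (½)*0²*(4 + 0² - 6*0)²/(3 + 0² - 6*0)²) - 37987 = (8 + (½)*0*(4 + 0 + 0)²/(3 + 0 + 0)²) - 37987 = (8 + (½)*0*4²/3²) - 37987 = (8 + (½)*0*(⅑)*16) - 37987 = (8 + 0) - 37987 = 8 - 37987 = -37979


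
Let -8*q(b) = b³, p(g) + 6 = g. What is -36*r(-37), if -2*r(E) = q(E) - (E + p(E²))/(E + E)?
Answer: 16915185/148 ≈ 1.1429e+5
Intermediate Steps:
p(g) = -6 + g
q(b) = -b³/8
r(E) = E³/16 + (-6 + E + E²)/(4*E) (r(E) = -(-E³/8 - (E + (-6 + E²))/(E + E))/2 = -(-E³/8 - (-6 + E + E²)/(2*E))/2 = E³/16 + (-6 + E + E²)/(4*E))
-36*r(-37) = -9*(-24 + (-37)⁴ + 4*(-37) + 4*(-37)²)/(4*(-37)) = -9*(-1)*(-24 + 1874161 - 148 + 4*1369)/(4*37) = -9*(-1)*(-24 + 1874161 - 148 + 5476)/(4*37) = -9*(-1)*1879465/(4*37) = -36*(-1879465/592) = 16915185/148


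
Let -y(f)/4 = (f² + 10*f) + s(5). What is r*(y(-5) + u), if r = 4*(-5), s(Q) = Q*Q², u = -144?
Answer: 10880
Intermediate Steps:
s(Q) = Q³
y(f) = -500 - 40*f - 4*f² (y(f) = -4*((f² + 10*f) + 5³) = -4*((f² + 10*f) + 125) = -4*(125 + f² + 10*f) = -500 - 40*f - 4*f²)
r = -20
r*(y(-5) + u) = -20*((-500 - 40*(-5) - 4*(-5)²) - 144) = -20*((-500 + 200 - 4*25) - 144) = -20*((-500 + 200 - 100) - 144) = -20*(-400 - 144) = -20*(-544) = 10880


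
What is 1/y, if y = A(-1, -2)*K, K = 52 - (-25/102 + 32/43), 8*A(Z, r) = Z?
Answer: -35088/225883 ≈ -0.15534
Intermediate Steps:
A(Z, r) = Z/8
K = 225883/4386 (K = 52 - (-25*1/102 + 32*(1/43)) = 52 - (-25/102 + 32/43) = 52 - 1*2189/4386 = 52 - 2189/4386 = 225883/4386 ≈ 51.501)
y = -225883/35088 (y = ((⅛)*(-1))*(225883/4386) = -⅛*225883/4386 = -225883/35088 ≈ -6.4376)
1/y = 1/(-225883/35088) = -35088/225883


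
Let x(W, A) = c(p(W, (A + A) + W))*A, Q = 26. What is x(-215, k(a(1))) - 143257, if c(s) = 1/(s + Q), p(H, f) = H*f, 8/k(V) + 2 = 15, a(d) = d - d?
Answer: -85642329503/597823 ≈ -1.4326e+5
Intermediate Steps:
a(d) = 0
k(V) = 8/13 (k(V) = 8/(-2 + 15) = 8/13)
c(s) = 1/(26 + s) (c(s) = 1/(s + 26) = 1/(26 + s))
x(W, A) = A/(26 + W*(W + 2*A)) (x(W, A) = A/(26 + W*((A + A) + W)) = A/(26 + W*(2*A + W)) = A/(26 + W*(W + 2*A)))
x(-215, k(a(1))) - 143257 = 8/(13*(26 - 215*(-215 + 2*(8/13)))) - 143257 = 8/(13*(26 - 215*(-215 + 16/13))) - 143257 = 8/(13*(26 - 215*(-2779/13))) - 143257 = 8/(13*(26 + 597485/13)) - 143257 = 8/(13*(597823/13)) - 143257 = (8/13)*(13/597823) - 143257 = 8/597823 - 143257 = -85642329503/597823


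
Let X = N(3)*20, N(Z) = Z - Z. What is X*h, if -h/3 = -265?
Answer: 0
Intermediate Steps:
h = 795 (h = -3*(-265) = 795)
N(Z) = 0
X = 0 (X = 0*20 = 0)
X*h = 0*795 = 0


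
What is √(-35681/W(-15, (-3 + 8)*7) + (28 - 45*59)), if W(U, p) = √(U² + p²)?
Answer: √(-220930700 - 10347490*√58)/290 ≈ 59.699*I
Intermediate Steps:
√(-35681/W(-15, (-3 + 8)*7) + (28 - 45*59)) = √(-35681/√((-15)² + ((-3 + 8)*7)²) + (28 - 45*59)) = √(-35681/√(225 + (5*7)²) + (28 - 2655)) = √(-35681/√(225 + 35²) - 2627) = √(-35681/√(225 + 1225) - 2627) = √(-35681*√58/290 - 2627) = √(-2627 - 35681*√58/290)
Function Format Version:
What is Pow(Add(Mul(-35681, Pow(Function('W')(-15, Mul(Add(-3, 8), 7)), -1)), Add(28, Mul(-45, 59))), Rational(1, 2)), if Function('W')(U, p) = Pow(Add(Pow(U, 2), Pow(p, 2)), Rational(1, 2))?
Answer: Mul(Rational(1, 290), Pow(Add(-220930700, Mul(-10347490, Pow(58, Rational(1, 2)))), Rational(1, 2))) ≈ Mul(59.699, I)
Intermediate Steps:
Pow(Add(Mul(-35681, Pow(Function('W')(-15, Mul(Add(-3, 8), 7)), -1)), Add(28, Mul(-45, 59))), Rational(1, 2)) = Pow(Add(Mul(-35681, Pow(Pow(Add(Pow(-15, 2), Pow(Mul(Add(-3, 8), 7), 2)), Rational(1, 2)), -1)), Add(28, Mul(-45, 59))), Rational(1, 2)) = Pow(Add(Mul(-35681, Pow(Pow(Add(225, Pow(Mul(5, 7), 2)), Rational(1, 2)), -1)), Add(28, -2655)), Rational(1, 2)) = Pow(Add(Mul(-35681, Pow(Pow(Add(225, Pow(35, 2)), Rational(1, 2)), -1)), -2627), Rational(1, 2)) = Pow(Add(Mul(-35681, Pow(Pow(Add(225, 1225), Rational(1, 2)), -1)), -2627), Rational(1, 2)) = Pow(Add(Mul(-35681, Pow(Pow(1450, Rational(1, 2)), -1)), -2627), Rational(1, 2)) = Pow(Add(Mul(-35681, Pow(Mul(5, Pow(58, Rational(1, 2))), -1)), -2627), Rational(1, 2)) = Pow(Add(Mul(-35681, Mul(Rational(1, 290), Pow(58, Rational(1, 2)))), -2627), Rational(1, 2)) = Pow(Add(Mul(Rational(-35681, 290), Pow(58, Rational(1, 2))), -2627), Rational(1, 2)) = Pow(Add(-2627, Mul(Rational(-35681, 290), Pow(58, Rational(1, 2)))), Rational(1, 2))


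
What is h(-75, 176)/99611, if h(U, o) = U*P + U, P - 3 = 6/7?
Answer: -2550/697277 ≈ -0.0036571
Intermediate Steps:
P = 27/7 (P = 3 + 6/7 = 27/7 ≈ 3.8571)
h(U, o) = 34*U/7 (h(U, o) = U*(27/7) + U = 27*U/7 + U = 34*U/7)
h(-75, 176)/99611 = ((34/7)*(-75))/99611 = -2550/7*1/99611 = -2550/697277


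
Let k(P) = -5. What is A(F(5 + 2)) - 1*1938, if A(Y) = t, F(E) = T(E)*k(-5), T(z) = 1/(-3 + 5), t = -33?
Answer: -1971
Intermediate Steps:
T(z) = ½ (T(z) = 1/2 = ½)
F(E) = -5/2 (F(E) = (½)*(-5) = -5/2)
A(Y) = -33
A(F(5 + 2)) - 1*1938 = -33 - 1*1938 = -33 - 1938 = -1971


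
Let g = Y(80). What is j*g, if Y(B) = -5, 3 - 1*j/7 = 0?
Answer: -105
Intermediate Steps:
j = 21 (j = 21 - 7*0 = 21 + 0 = 21)
g = -5
j*g = 21*(-5) = -105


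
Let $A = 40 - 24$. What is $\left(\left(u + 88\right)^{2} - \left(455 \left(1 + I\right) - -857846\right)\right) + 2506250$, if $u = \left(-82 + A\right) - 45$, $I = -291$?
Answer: $1780883$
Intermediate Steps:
$A = 16$
$u = -111$ ($u = \left(-82 + 16\right) - 45 = -66 - 45 = -111$)
$\left(\left(u + 88\right)^{2} - \left(455 \left(1 + I\right) - -857846\right)\right) + 2506250 = \left(\left(-111 + 88\right)^{2} - \left(455 \left(1 - 291\right) - -857846\right)\right) + 2506250 = \left(\left(-23\right)^{2} - \left(455 \left(-290\right) + 857846\right)\right) + 2506250 = \left(529 - \left(-131950 + 857846\right)\right) + 2506250 = \left(529 - 725896\right) + 2506250 = -725367 + 2506250 = 1780883$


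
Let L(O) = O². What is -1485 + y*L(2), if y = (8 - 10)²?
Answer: -1469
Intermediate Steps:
y = 4 (y = (-2)² = 4)
-1485 + y*L(2) = -1485 + 4*2² = -1485 + 4*4 = -1485 + 16 = -1469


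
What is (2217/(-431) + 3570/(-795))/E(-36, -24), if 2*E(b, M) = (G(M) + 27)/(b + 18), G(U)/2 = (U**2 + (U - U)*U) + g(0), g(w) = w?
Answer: 880316/2992433 ≈ 0.29418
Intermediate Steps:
G(U) = 2*U**2 (G(U) = 2*((U**2 + (U - U)*U) + 0) = 2*((U**2 + 0*U) + 0) = 2*((U**2 + 0) + 0) = 2*(U**2 + 0) = 2*U**2)
E(b, M) = (27 + 2*M**2)/(2*(18 + b)) (E(b, M) = ((2*M**2 + 27)/(b + 18))/2 = ((27 + 2*M**2)/(18 + b))/2 = (27 + 2*M**2)/(2*(18 + b)))
(2217/(-431) + 3570/(-795))/E(-36, -24) = (2217/(-431) + 3570/(-795))/(((27/2 + (-24)**2)/(18 - 36))) = (2217*(-1/431) + 3570*(-1/795))/(((27/2 + 576)/(-18))) = (-2217/431 - 238/53)/((-1/18*1179/2)) = -220079/(22843*(-131/4)) = -220079/22843*(-4/131) = 880316/2992433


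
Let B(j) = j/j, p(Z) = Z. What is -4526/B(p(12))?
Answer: -4526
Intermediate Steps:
B(j) = 1
-4526/B(p(12)) = -4526/1 = -4526*1 = -4526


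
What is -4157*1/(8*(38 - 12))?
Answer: -4157/208 ≈ -19.986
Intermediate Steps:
-4157*1/(8*(38 - 12)) = -4157/(26*8) = -4157/208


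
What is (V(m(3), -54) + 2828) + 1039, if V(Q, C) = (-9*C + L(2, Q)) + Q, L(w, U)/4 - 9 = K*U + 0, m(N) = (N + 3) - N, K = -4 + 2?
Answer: 4368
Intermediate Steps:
K = -2
m(N) = 3 (m(N) = (3 + N) - N = 3)
L(w, U) = 36 - 8*U (L(w, U) = 36 + 4*(-2*U + 0) = 36 + 4*(-2*U) = 36 - 8*U)
V(Q, C) = 36 - 9*C - 7*Q (V(Q, C) = (-9*C + (36 - 8*Q)) + Q = (36 - 9*C - 8*Q) + Q = 36 - 9*C - 7*Q)
(V(m(3), -54) + 2828) + 1039 = ((36 - 9*(-54) - 7*3) + 2828) + 1039 = ((36 + 486 - 21) + 2828) + 1039 = (501 + 2828) + 1039 = 3329 + 1039 = 4368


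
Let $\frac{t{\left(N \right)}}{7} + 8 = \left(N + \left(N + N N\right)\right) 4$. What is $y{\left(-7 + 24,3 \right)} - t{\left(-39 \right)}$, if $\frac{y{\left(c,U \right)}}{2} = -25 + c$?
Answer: $-40364$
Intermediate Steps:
$y{\left(c,U \right)} = -50 + 2 c$ ($y{\left(c,U \right)} = 2 \left(-25 + c\right) = -50 + 2 c$)
$t{\left(N \right)} = -56 + 28 N^{2} + 56 N$ ($t{\left(N \right)} = -56 + 7 \left(N + \left(N + N N\right)\right) 4 = -56 + 7 \left(N + \left(N + N^{2}\right)\right) 4 = -56 + 7 \left(N^{2} + 2 N\right) 4 = -56 + 7 \left(4 N^{2} + 8 N\right) = -56 + \left(28 N^{2} + 56 N\right) = -56 + 28 N^{2} + 56 N$)
$y{\left(-7 + 24,3 \right)} - t{\left(-39 \right)} = \left(-50 + 2 \left(-7 + 24\right)\right) - \left(-56 + 28 \left(-39\right)^{2} + 56 \left(-39\right)\right) = \left(-50 + 2 \cdot 17\right) - \left(-56 + 28 \cdot 1521 - 2184\right) = \left(-50 + 34\right) - \left(-56 + 42588 - 2184\right) = -16 - 40348 = -40364$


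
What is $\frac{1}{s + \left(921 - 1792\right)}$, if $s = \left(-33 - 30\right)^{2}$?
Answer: $\frac{1}{3098} \approx 0.00032279$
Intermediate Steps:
$s = 3969$ ($s = \left(-63\right)^{2} = 3969$)
$\frac{1}{s + \left(921 - 1792\right)} = \frac{1}{3969 + \left(921 - 1792\right)} = \frac{1}{3969 - 871} = \frac{1}{3098}$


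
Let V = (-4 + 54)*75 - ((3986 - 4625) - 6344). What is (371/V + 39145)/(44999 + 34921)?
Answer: 52517957/107222670 ≈ 0.48980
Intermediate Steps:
V = 10733 (V = 50*75 - (-639 - 6344) = 3750 - 1*(-6983) = 3750 + 6983 = 10733)
(371/V + 39145)/(44999 + 34921) = (371/10733 + 39145)/(44999 + 34921) = (371*(1/10733) + 39145)/79920 = (371/10733 + 39145)*(1/79920) = (420143656/10733)*(1/79920) = 52517957/107222670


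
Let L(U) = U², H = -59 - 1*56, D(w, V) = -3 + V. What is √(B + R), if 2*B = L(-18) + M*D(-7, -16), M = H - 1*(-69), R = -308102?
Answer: 3*I*√34167 ≈ 554.53*I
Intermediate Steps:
H = -115 (H = -59 - 56 = -115)
M = -46 (M = -115 - 1*(-69) = -115 + 69 = -46)
B = 599 (B = ((-18)² - 46*(-3 - 16))/2 = (324 - 46*(-19))/2 = (324 + 874)/2 = (½)*1198 = 599)
√(B + R) = √(599 - 308102) = √(-307503) = 3*I*√34167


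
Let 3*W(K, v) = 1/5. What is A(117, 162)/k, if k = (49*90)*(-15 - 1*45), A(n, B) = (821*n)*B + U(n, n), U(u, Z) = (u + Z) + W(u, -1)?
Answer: -33346003/567000 ≈ -58.811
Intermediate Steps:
W(K, v) = 1/15 (W(K, v) = (1/5)/3 = (1*(⅕))/3 = (⅓)*(⅕) = 1/15)
U(u, Z) = 1/15 + Z + u (U(u, Z) = (u + Z) + 1/15 = (Z + u) + 1/15 = 1/15 + Z + u)
A(n, B) = 1/15 + 2*n + 821*B*n (A(n, B) = (821*n)*B + (1/15 + n + n) = 821*B*n + (1/15 + 2*n) = 1/15 + 2*n + 821*B*n)
k = -264600 (k = 4410*(-15 - 45) = 4410*(-60) = -264600)
A(117, 162)/k = (1/15 + 2*117 + 821*162*117)/(-264600) = (1/15 + 234 + 15561234)*(-1/264600) = (233422021/15)*(-1/264600) = -33346003/567000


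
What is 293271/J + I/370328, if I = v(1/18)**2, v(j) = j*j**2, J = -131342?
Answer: -108645510105712105/48657107550030336 ≈ -2.2329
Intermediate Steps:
v(j) = j**3
I = 1/34012224 (I = ((1/18)**3)**2 = (1/5832)**2 = 1/34012224 ≈ 2.9401e-8)
293271/J + I/370328 = 293271/(-131342) + (1/34012224)/370328 = 293271*(-1/131342) + (1/34012224)*(1/370328) = -293271/131342 + 1/12595678889472 = -108645510105712105/48657107550030336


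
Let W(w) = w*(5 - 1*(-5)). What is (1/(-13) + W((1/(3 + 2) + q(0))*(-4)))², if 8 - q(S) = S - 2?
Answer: 28143025/169 ≈ 1.6653e+5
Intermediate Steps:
q(S) = 10 - S (q(S) = 8 - (S - 2) = 8 - (-2 + S) = 8 + (2 - S) = 10 - S)
W(w) = 10*w (W(w) = w*(5 + 5) = w*10 = 10*w)
(1/(-13) + W((1/(3 + 2) + q(0))*(-4)))² = (1/(-13) + 10*((1/(3 + 2) + (10 - 1*0))*(-4)))² = (-1/13 + 10*((1/5 + (10 + 0))*(-4)))² = (-1/13 + 10*((⅕ + 10)*(-4)))² = (-1/13 + 10*((51/5)*(-4)))² = (-1/13 + 10*(-204/5))² = (-1/13 - 408)² = (-5305/13)² = 28143025/169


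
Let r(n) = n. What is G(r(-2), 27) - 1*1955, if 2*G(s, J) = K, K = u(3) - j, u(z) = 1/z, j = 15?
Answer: -5887/3 ≈ -1962.3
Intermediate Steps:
K = -44/3 (K = 1/3 - 1*15 = ⅓ - 15 = -44/3 ≈ -14.667)
G(s, J) = -22/3 (G(s, J) = (½)*(-44/3) = -22/3)
G(r(-2), 27) - 1*1955 = -22/3 - 1*1955 = -22/3 - 1955 = -5887/3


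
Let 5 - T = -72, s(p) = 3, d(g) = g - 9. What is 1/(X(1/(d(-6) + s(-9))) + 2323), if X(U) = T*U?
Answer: 12/27799 ≈ 0.00043167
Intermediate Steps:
d(g) = -9 + g
T = 77 (T = 5 - 1*(-72) = 5 + 72 = 77)
X(U) = 77*U
1/(X(1/(d(-6) + s(-9))) + 2323) = 1/(77/((-9 - 6) + 3) + 2323) = 1/(77/(-15 + 3) + 2323) = 1/(77/(-12) + 2323) = 1/(77*(-1/12) + 2323) = 1/(-77/12 + 2323) = 1/(27799/12) = 12/27799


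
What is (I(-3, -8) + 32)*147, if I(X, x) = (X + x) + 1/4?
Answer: 12495/4 ≈ 3123.8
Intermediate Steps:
I(X, x) = ¼ + X + x (I(X, x) = (X + x) + ¼ = ¼ + X + x)
(I(-3, -8) + 32)*147 = ((¼ - 3 - 8) + 32)*147 = (-43/4 + 32)*147 = (85/4)*147 = 12495/4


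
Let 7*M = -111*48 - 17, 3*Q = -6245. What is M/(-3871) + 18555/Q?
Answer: -294994996/33844153 ≈ -8.7163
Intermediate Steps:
Q = -6245/3 (Q = (⅓)*(-6245) = -6245/3 ≈ -2081.7)
M = -5345/7 (M = (-111*48 - 17)/7 = (-5328 - 17)/7 = (⅐)*(-5345) = -5345/7 ≈ -763.57)
M/(-3871) + 18555/Q = -5345/7/(-3871) + 18555/(-6245/3) = -5345/7*(-1/3871) + 18555*(-3/6245) = 5345/27097 - 11133/1249 = -294994996/33844153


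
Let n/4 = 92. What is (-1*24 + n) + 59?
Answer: 403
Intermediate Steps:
n = 368 (n = 4*92 = 368)
(-1*24 + n) + 59 = (-1*24 + 368) + 59 = (-24 + 368) + 59 = 344 + 59 = 403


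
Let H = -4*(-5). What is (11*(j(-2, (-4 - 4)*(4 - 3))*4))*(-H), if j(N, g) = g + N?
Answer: 8800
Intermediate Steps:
H = 20
j(N, g) = N + g
(11*(j(-2, (-4 - 4)*(4 - 3))*4))*(-H) = (11*((-2 + (-4 - 4)*(4 - 3))*4))*(-1*20) = (11*((-2 - 8*1)*4))*(-20) = (11*((-2 - 8)*4))*(-20) = (11*(-10*4))*(-20) = (11*(-40))*(-20) = -440*(-20) = 8800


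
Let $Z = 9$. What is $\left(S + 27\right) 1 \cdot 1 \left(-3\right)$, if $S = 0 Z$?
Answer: $-81$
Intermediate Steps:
$S = 0$ ($S = 0 \cdot 9 = 0$)
$\left(S + 27\right) 1 \cdot 1 \left(-3\right) = \left(0 + 27\right) 1 \cdot 1 \left(-3\right) = 27 \cdot 1 \left(-3\right) = 27 \left(-3\right) = -81$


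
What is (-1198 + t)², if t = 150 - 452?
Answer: 2250000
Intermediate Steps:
t = -302
(-1198 + t)² = (-1198 - 302)² = (-1500)² = 2250000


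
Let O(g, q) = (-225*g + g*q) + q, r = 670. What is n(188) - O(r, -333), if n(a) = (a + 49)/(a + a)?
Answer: 140696805/376 ≈ 3.7419e+5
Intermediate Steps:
n(a) = (49 + a)/(2*a) (n(a) = (49 + a)/((2*a)) = (49 + a)*(1/(2*a)) = (49 + a)/(2*a))
O(g, q) = q - 225*g + g*q
n(188) - O(r, -333) = (1/2)*(49 + 188)/188 - (-333 - 225*670 + 670*(-333)) = (1/2)*(1/188)*237 - (-333 - 150750 - 223110) = 237/376 - 1*(-374193) = 237/376 + 374193 = 140696805/376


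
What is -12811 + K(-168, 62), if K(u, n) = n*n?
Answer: -8967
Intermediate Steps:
K(u, n) = n²
-12811 + K(-168, 62) = -12811 + 62² = -12811 + 3844 = -8967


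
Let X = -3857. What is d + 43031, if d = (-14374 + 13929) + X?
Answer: 38729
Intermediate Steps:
d = -4302 (d = (-14374 + 13929) - 3857 = -445 - 3857 = -4302)
d + 43031 = -4302 + 43031 = 38729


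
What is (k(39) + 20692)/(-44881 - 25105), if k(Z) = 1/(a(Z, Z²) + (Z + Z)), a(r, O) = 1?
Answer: -1634669/5528894 ≈ -0.29566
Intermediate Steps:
k(Z) = 1/(1 + 2*Z) (k(Z) = 1/(1 + (Z + Z)) = 1/(1 + 2*Z))
(k(39) + 20692)/(-44881 - 25105) = (1/(1 + 2*39) + 20692)/(-44881 - 25105) = (1/(1 + 78) + 20692)/(-69986) = (1/79 + 20692)*(-1/69986) = (1634669/79)*(-1/69986) = -1634669/5528894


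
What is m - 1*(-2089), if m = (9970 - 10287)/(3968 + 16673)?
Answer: 43118732/20641 ≈ 2089.0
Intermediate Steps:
m = -317/20641 ≈ -0.015358
m - 1*(-2089) = -317/20641 - 1*(-2089) = -317/20641 + 2089 = 43118732/20641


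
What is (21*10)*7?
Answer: 1470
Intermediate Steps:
(21*10)*7 = 210*7 = 1470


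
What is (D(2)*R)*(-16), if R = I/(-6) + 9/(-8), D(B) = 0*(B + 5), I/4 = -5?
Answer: 0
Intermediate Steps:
I = -20 (I = 4*(-5) = -20)
D(B) = 0 (D(B) = 0*(5 + B) = 0)
R = 53/24 (R = -20/(-6) + 9/(-8) = -20*(-⅙) + 9*(-⅛) = 10/3 - 9/8 = 53/24 ≈ 2.2083)
(D(2)*R)*(-16) = (0*(53/24))*(-16) = 0*(-16) = 0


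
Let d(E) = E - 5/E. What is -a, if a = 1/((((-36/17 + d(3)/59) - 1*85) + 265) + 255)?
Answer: -3009/1302611 ≈ -0.0023100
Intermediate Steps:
a = 3009/1302611 (a = 1/((((-36/17 + (3 - 5/3)/59) - 1*85) + 265) + 255) = 1/((((-36*1/17 + (3 - 5*1/3)*(1/59)) - 85) + 265) + 255) = 1/((((-36/17 + (3 - 5/3)*(1/59)) - 85) + 265) + 255) = 1/((((-36/17 + (4/3)*(1/59)) - 85) + 265) + 255) = 1/((((-36/17 + 4/177) - 85) + 265) + 255) = 1/(((-6304/3009 - 85) + 265) + 255) = 1/((-262069/3009 + 265) + 255) = 1/(535316/3009 + 255) = 1/(1302611/3009) = 3009/1302611 ≈ 0.0023100)
-a = -1*3009/1302611 = -3009/1302611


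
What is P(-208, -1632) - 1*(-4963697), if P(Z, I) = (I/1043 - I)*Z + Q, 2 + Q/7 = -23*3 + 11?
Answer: 4822984759/1043 ≈ 4.6241e+6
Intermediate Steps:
Q = -420 (Q = -14 + 7*(-23*3 + 11) = -14 + 7*(-69 + 11) = -14 + 7*(-58) = -14 - 406 = -420)
P(Z, I) = -420 - 1042*I*Z/1043 (P(Z, I) = (I/1043 - I)*Z - 420 = (-1042*I/1043)*Z - 420 = -1042*I*Z/1043 - 420 = -420 - 1042*I*Z/1043)
P(-208, -1632) - 1*(-4963697) = (-420 - 1042/1043*(-1632)*(-208)) - 1*(-4963697) = (-420 - 353713152/1043) + 4963697 = -354151212/1043 + 4963697 = 4822984759/1043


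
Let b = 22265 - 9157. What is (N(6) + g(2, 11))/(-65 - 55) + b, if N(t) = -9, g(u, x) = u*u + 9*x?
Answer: 786433/60 ≈ 13107.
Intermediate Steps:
g(u, x) = u² + 9*x
b = 13108
(N(6) + g(2, 11))/(-65 - 55) + b = (-9 + (2² + 9*11))/(-65 - 55) + 13108 = (-9 + (4 + 99))/(-120) + 13108 = (-9 + 103)*(-1/120) + 13108 = 94*(-1/120) + 13108 = -47/60 + 13108 = 786433/60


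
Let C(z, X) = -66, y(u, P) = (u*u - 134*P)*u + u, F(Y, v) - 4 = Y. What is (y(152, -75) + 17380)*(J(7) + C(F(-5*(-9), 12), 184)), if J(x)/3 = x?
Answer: -227562300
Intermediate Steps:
F(Y, v) = 4 + Y
y(u, P) = u + u*(u² - 134*P) (y(u, P) = (u² - 134*P)*u + u = u*(u² - 134*P) + u = u + u*(u² - 134*P))
J(x) = 3*x
(y(152, -75) + 17380)*(J(7) + C(F(-5*(-9), 12), 184)) = (152*(1 + 152² - 134*(-75)) + 17380)*(3*7 - 66) = (152*(1 + 23104 + 10050) + 17380)*(21 - 66) = (152*33155 + 17380)*(-45) = (5039560 + 17380)*(-45) = 5056940*(-45) = -227562300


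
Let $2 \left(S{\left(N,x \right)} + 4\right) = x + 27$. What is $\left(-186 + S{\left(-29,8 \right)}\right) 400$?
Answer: $-69000$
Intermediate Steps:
$S{\left(N,x \right)} = \frac{19}{2} + \frac{x}{2}$ ($S{\left(N,x \right)} = -4 + \frac{x + 27}{2} = -4 + \frac{27 + x}{2} = -4 + \left(\frac{27}{2} + \frac{x}{2}\right) = \frac{19}{2} + \frac{x}{2}$)
$\left(-186 + S{\left(-29,8 \right)}\right) 400 = \left(-186 + \left(\frac{19}{2} + \frac{1}{2} \cdot 8\right)\right) 400 = \left(-186 + \left(\frac{19}{2} + 4\right)\right) 400 = \left(-186 + \frac{27}{2}\right) 400 = \left(- \frac{345}{2}\right) 400 = -69000$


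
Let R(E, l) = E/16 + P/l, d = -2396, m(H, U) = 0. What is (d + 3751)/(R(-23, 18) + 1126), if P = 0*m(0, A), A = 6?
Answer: 21680/17993 ≈ 1.2049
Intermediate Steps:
P = 0 (P = 0*0 = 0)
R(E, l) = E/16 (R(E, l) = E/16 + 0/l = E*(1/16) + 0 = E/16 + 0 = E/16)
(d + 3751)/(R(-23, 18) + 1126) = (-2396 + 3751)/((1/16)*(-23) + 1126) = 1355/(-23/16 + 1126) = 1355/(17993/16) = 1355*(16/17993) = 21680/17993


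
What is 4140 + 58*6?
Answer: 4488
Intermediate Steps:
4140 + 58*6 = 4140 + 348 = 4488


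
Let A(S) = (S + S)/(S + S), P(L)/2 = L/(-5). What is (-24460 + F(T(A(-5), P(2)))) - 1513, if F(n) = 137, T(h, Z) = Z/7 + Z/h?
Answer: -25836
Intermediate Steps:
P(L) = -2*L/5 (P(L) = 2*(L/(-5)) = 2*(L*(-⅕)) = 2*(-L/5) = -2*L/5)
A(S) = 1 (A(S) = (2*S)/((2*S)) = (2*S)*(1/(2*S)) = 1)
T(h, Z) = Z/7 + Z/h (T(h, Z) = Z*(⅐) + Z/h = Z/7 + Z/h)
(-24460 + F(T(A(-5), P(2)))) - 1513 = (-24460 + 137) - 1513 = -24323 - 1513 = -25836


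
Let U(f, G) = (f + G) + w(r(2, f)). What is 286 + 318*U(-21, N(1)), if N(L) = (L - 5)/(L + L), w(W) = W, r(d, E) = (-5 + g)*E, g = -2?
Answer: 39718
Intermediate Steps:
r(d, E) = -7*E (r(d, E) = (-5 - 2)*E = -7*E)
N(L) = (-5 + L)/(2*L) (N(L) = (-5 + L)/((2*L)) = (-5 + L)*(1/(2*L)) = (-5 + L)/(2*L))
U(f, G) = G - 6*f (U(f, G) = (f + G) - 7*f = (G + f) - 7*f = G - 6*f)
286 + 318*U(-21, N(1)) = 286 + 318*((½)*(-5 + 1)/1 - 6*(-21)) = 286 + 318*((½)*1*(-4) + 126) = 286 + 318*(-2 + 126) = 286 + 318*124 = 286 + 39432 = 39718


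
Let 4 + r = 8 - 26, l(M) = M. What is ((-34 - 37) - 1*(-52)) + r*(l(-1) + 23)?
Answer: -503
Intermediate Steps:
r = -22 (r = -4 + (8 - 26) = -4 - 18 = -22)
((-34 - 37) - 1*(-52)) + r*(l(-1) + 23) = ((-34 - 37) - 1*(-52)) - 22*(-1 + 23) = (-71 + 52) - 22*22 = -19 - 484 = -503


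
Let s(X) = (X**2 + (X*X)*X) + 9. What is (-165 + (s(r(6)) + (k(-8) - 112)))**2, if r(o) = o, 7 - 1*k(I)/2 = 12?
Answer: 676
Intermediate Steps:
k(I) = -10 (k(I) = 14 - 2*12 = 14 - 24 = -10)
s(X) = 9 + X**2 + X**3 (s(X) = (X**2 + X**2*X) + 9 = (X**2 + X**3) + 9 = 9 + X**2 + X**3)
(-165 + (s(r(6)) + (k(-8) - 112)))**2 = (-165 + ((9 + 6**2 + 6**3) + (-10 - 112)))**2 = (-165 + ((9 + 36 + 216) - 122))**2 = (-165 + (261 - 122))**2 = (-165 + 139)**2 = (-26)**2 = 676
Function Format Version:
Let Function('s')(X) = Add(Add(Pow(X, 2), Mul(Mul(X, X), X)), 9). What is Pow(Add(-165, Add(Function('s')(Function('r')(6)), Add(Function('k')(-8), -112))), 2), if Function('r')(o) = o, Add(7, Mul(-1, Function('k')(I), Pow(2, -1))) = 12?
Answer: 676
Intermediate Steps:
Function('k')(I) = -10 (Function('k')(I) = Add(14, Mul(-2, 12)) = Add(14, -24) = -10)
Function('s')(X) = Add(9, Pow(X, 2), Pow(X, 3)) (Function('s')(X) = Add(Add(Pow(X, 2), Mul(Pow(X, 2), X)), 9) = Add(Add(Pow(X, 2), Pow(X, 3)), 9) = Add(9, Pow(X, 2), Pow(X, 3)))
Pow(Add(-165, Add(Function('s')(Function('r')(6)), Add(Function('k')(-8), -112))), 2) = Pow(Add(-165, Add(Add(9, Pow(6, 2), Pow(6, 3)), Add(-10, -112))), 2) = Pow(Add(-165, Add(Add(9, 36, 216), -122)), 2) = Pow(Add(-165, Add(261, -122)), 2) = Pow(Add(-165, 139), 2) = Pow(-26, 2) = 676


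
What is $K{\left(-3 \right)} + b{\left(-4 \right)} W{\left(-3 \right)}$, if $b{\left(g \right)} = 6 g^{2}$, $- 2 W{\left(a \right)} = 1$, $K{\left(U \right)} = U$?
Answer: $-51$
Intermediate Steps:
$W{\left(a \right)} = - \frac{1}{2}$ ($W{\left(a \right)} = \left(- \frac{1}{2}\right) 1 = - \frac{1}{2}$)
$K{\left(-3 \right)} + b{\left(-4 \right)} W{\left(-3 \right)} = -3 + 6 \left(-4\right)^{2} \left(- \frac{1}{2}\right) = -3 + 6 \cdot 16 \left(- \frac{1}{2}\right) = -3 + 96 \left(- \frac{1}{2}\right) = -3 - 48 = -51$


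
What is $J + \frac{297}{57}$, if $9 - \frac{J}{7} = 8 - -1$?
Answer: $\frac{99}{19} \approx 5.2105$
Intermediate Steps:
$J = 0$ ($J = 63 - 7 \left(8 - -1\right) = 63 - 7 \left(8 + 1\right) = 63 - 63 = 0$)
$J + \frac{297}{57} = 0 + \frac{297}{57} = 0 + 297 \cdot \frac{1}{57} = 0 + \frac{99}{19} = \frac{99}{19}$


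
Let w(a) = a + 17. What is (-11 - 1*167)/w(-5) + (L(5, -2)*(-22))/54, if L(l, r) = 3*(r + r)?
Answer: -179/18 ≈ -9.9444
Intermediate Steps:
L(l, r) = 6*r (L(l, r) = 3*(2*r) = 6*r)
w(a) = 17 + a
(-11 - 1*167)/w(-5) + (L(5, -2)*(-22))/54 = (-11 - 1*167)/(17 - 5) + ((6*(-2))*(-22))/54 = (-11 - 167)/12 - 12*(-22)*(1/54) = -178*1/12 + 264*(1/54) = -89/6 + 44/9 = -179/18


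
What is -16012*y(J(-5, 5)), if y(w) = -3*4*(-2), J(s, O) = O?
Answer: -384288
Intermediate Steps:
y(w) = 24 (y(w) = -12*(-2) = 24)
-16012*y(J(-5, 5)) = -16012*24 = -384288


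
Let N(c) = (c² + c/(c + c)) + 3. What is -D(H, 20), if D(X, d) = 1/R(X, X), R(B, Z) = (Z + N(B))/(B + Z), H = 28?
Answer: -16/233 ≈ -0.068670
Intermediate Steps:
N(c) = 7/2 + c² (N(c) = (c² + c/((2*c))) + 3 = (c² + (1/(2*c))*c) + 3 = (c² + ½) + 3 = (½ + c²) + 3 = 7/2 + c²)
R(B, Z) = (7/2 + Z + B²)/(B + Z) (R(B, Z) = (Z + (7/2 + B²))/(B + Z) = (7/2 + Z + B²)/(B + Z))
D(X, d) = 2*X/(7/2 + X + X²) (D(X, d) = 1/((7/2 + X + X²)/(X + X)) = 1/((7/2 + X + X²)/((2*X))) = 1/((1/(2*X))*(7/2 + X + X²)) = 1/((7/2 + X + X²)/(2*X)) = 2*X/(7/2 + X + X²))
-D(H, 20) = -4*28/(7 + 2*28 + 2*28²) = -4*28/(7 + 56 + 2*784) = -4*28/(7 + 56 + 1568) = -4*28/1631 = -1*16/233 = -16/233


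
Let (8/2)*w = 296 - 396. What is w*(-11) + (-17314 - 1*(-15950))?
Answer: -1089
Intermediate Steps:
w = -25 (w = (296 - 396)/4 = (1/4)*(-100) = -25)
w*(-11) + (-17314 - 1*(-15950)) = -25*(-11) + (-17314 - 1*(-15950)) = 275 + (-17314 + 15950) = 275 - 1364 = -1089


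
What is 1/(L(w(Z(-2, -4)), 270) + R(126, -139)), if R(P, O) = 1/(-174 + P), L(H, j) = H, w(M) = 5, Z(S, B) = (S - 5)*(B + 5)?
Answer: 48/239 ≈ 0.20084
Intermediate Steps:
Z(S, B) = (-5 + S)*(5 + B)
1/(L(w(Z(-2, -4)), 270) + R(126, -139)) = 1/(5 + 1/(-174 + 126)) = 1/(5 + 1/(-48)) = 1/(5 - 1/48) = 1/(239/48) = 48/239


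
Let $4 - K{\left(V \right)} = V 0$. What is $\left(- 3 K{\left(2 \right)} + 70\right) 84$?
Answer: $4872$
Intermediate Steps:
$K{\left(V \right)} = 4$ ($K{\left(V \right)} = 4 - V 0 = 4 - 0 = 4 + 0 = 4$)
$\left(- 3 K{\left(2 \right)} + 70\right) 84 = \left(\left(-3\right) 4 + 70\right) 84 = \left(-12 + 70\right) 84 = 58 \cdot 84 = 4872$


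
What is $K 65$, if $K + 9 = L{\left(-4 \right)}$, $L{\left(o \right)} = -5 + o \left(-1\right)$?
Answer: $-650$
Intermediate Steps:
$L{\left(o \right)} = -5 - o$
$K = -10$ ($K = -9 - 1 = -10$)
$K 65 = \left(-10\right) 65 = -650$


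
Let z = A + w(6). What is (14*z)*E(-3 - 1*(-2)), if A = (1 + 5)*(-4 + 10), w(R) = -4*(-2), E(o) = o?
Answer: -616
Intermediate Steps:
w(R) = 8
A = 36 (A = 6*6 = 36)
z = 44 (z = 36 + 8 = 44)
(14*z)*E(-3 - 1*(-2)) = (14*44)*(-3 - 1*(-2)) = 616*(-3 + 2) = 616*(-1) = -616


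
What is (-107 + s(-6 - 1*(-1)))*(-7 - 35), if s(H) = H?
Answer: 4704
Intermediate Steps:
(-107 + s(-6 - 1*(-1)))*(-7 - 35) = (-107 + (-6 - 1*(-1)))*(-7 - 35) = (-107 + (-6 + 1))*(-42) = (-107 - 5)*(-42) = -112*(-42) = 4704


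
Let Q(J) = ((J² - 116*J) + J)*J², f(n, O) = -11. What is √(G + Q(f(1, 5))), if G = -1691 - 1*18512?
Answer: √147503 ≈ 384.06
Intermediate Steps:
G = -20203 (G = -1691 - 18512 = -20203)
Q(J) = J²*(J² - 115*J) (Q(J) = (J² - 115*J)*J² = J²*(J² - 115*J))
√(G + Q(f(1, 5))) = √(-20203 + (-11)³*(-115 - 11)) = √(-20203 - 1331*(-126)) = √(-20203 + 167706) = √147503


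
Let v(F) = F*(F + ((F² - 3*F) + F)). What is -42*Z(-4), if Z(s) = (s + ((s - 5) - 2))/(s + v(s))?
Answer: -15/2 ≈ -7.5000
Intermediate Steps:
v(F) = F*(F² - F) (v(F) = F*(F + (F² - 2*F)) = F*(F² - F))
Z(s) = (-7 + 2*s)/(s + s²*(-1 + s)) (Z(s) = (s + ((s - 5) - 2))/(s + s²*(-1 + s)) = (s + ((-5 + s) - 2))/(s + s²*(-1 + s)) = (s + (-7 + s))/(s + s²*(-1 + s)) = (-7 + 2*s)/(s + s²*(-1 + s)))
-42*Z(-4) = -42*(-7 + 2*(-4))/((-4)*(1 - 4*(-1 - 4))) = -(-21)*(-7 - 8)/(2*(1 - 4*(-5))) = -(-21)*(-15)/(2*(1 + 20)) = -(-21)*(-15)/(2*21) = -42*5/28 = -15/2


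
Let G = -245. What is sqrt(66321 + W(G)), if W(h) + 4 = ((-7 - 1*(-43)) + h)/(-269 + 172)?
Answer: sqrt(623996926)/97 ≈ 257.52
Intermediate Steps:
W(h) = -424/97 - h/97 (W(h) = -4 + ((-7 - 1*(-43)) + h)/(-269 + 172) = -4 + ((-7 + 43) + h)/(-97) = -4 + (36 + h)*(-1/97) = -4 + (-36/97 - h/97) = -424/97 - h/97)
sqrt(66321 + W(G)) = sqrt(66321 + (-424/97 - 1/97*(-245))) = sqrt(66321 + (-424/97 + 245/97)) = sqrt(66321 - 179/97) = sqrt(6432958/97) = sqrt(623996926)/97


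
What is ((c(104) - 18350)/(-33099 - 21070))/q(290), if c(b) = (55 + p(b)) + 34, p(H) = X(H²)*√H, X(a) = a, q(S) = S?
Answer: 18261/15709010 - 10816*√26/7854505 ≈ -0.0058591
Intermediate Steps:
p(H) = H^(5/2) (p(H) = H²*√H = H^(5/2))
c(b) = 89 + b^(5/2) (c(b) = (55 + b^(5/2)) + 34 = 89 + b^(5/2))
((c(104) - 18350)/(-33099 - 21070))/q(290) = (((89 + 104^(5/2)) - 18350)/(-33099 - 21070))/290 = (((89 + 21632*√26) - 18350)/(-54169))*(1/290) = ((-18261 + 21632*√26)*(-1/54169))*(1/290) = (18261/54169 - 21632*√26/54169)*(1/290) = 18261/15709010 - 10816*√26/7854505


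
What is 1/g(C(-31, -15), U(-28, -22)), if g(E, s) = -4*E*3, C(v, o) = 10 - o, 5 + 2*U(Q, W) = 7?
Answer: -1/300 ≈ -0.0033333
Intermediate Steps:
U(Q, W) = 1 (U(Q, W) = -5/2 + (½)*7 = -5/2 + 7/2 = 1)
g(E, s) = -12*E
1/g(C(-31, -15), U(-28, -22)) = 1/(-12*(10 - 1*(-15))) = 1/(-12*(10 + 15)) = 1/(-12*25) = 1/(-300) = -1/300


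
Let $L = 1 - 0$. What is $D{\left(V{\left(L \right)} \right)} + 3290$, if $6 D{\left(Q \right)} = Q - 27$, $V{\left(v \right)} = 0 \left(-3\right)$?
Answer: $\frac{6571}{2} \approx 3285.5$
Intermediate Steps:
$L = 1$ ($L = 1 + 0 = 1$)
$V{\left(v \right)} = 0$
$D{\left(Q \right)} = - \frac{9}{2} + \frac{Q}{6}$ ($D{\left(Q \right)} = \frac{Q - 27}{6} = \frac{-27 + Q}{6} = - \frac{9}{2} + \frac{Q}{6}$)
$D{\left(V{\left(L \right)} \right)} + 3290 = \left(- \frac{9}{2} + \frac{1}{6} \cdot 0\right) + 3290 = \left(- \frac{9}{2} + 0\right) + 3290 = - \frac{9}{2} + 3290 = \frac{6571}{2}$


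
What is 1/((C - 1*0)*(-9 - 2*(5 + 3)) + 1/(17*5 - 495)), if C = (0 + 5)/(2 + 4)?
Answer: -615/12814 ≈ -0.047994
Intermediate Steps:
C = 5/6 ≈ 0.83333
1/((C - 1*0)*(-9 - 2*(5 + 3)) + 1/(17*5 - 495)) = 1/((5/6 - 1*0)*(-9 - 2*(5 + 3)) + 1/(17*5 - 495)) = 1/((5/6 + 0)*(-9 - 2*8) + 1/(85 - 495)) = 1/(5*(-9 - 16)/6 + 1/(-410)) = 1/((5/6)*(-25) - 1/410) = 1/(-125/6 - 1/410) = 1/(-12814/615) = -615/12814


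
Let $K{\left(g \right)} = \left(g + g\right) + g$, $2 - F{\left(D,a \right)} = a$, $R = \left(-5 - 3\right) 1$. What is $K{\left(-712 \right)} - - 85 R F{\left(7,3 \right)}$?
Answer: $-1456$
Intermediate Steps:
$R = -8$ ($R = \left(-8\right) 1 = -8$)
$F{\left(D,a \right)} = 2 - a$
$K{\left(g \right)} = 3 g$ ($K{\left(g \right)} = 2 g + g = 3 g$)
$K{\left(-712 \right)} - - 85 R F{\left(7,3 \right)} = 3 \left(-712\right) - \left(-85\right) \left(-8\right) \left(2 - 3\right) = -2136 - 680 \left(2 - 3\right) = -2136 - 680 \left(-1\right) = -2136 - -680 = -2136 + 680 = -1456$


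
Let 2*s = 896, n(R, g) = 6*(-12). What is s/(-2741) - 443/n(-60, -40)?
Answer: 1182007/197352 ≈ 5.9893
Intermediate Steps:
n(R, g) = -72
s = 448 (s = (½)*896 = 448)
s/(-2741) - 443/n(-60, -40) = 448/(-2741) - 443/(-72) = 448*(-1/2741) - 443*(-1/72) = -448/2741 + 443/72 = 1182007/197352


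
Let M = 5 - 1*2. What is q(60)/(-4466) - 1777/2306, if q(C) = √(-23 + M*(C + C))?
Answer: -1777/2306 - √337/4466 ≈ -0.77471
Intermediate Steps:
M = 3 (M = 5 - 2 = 3)
q(C) = √(-23 + 6*C) (q(C) = √(-23 + 3*(C + C)) = √(-23 + 3*(2*C)) = √(-23 + 6*C))
q(60)/(-4466) - 1777/2306 = √(-23 + 6*60)/(-4466) - 1777/2306 = √(-23 + 360)*(-1/4466) - 1777*1/2306 = √337*(-1/4466) - 1777/2306 = -√337/4466 - 1777/2306 = -1777/2306 - √337/4466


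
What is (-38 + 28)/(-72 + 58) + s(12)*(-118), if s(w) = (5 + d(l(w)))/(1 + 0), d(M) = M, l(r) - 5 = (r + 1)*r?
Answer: -137111/7 ≈ -19587.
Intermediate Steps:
l(r) = 5 + r*(1 + r) (l(r) = 5 + (r + 1)*r = 5 + (1 + r)*r = 5 + r*(1 + r))
s(w) = 10 + w + w² (s(w) = (5 + (5 + w + w²))/(1 + 0) = (10 + w + w²)/1 = (10 + w + w²)*1 = 10 + w + w²)
(-38 + 28)/(-72 + 58) + s(12)*(-118) = (-38 + 28)/(-72 + 58) + (10 + 12 + 12²)*(-118) = -10/(-14) + (10 + 12 + 144)*(-118) = -10*(-1/14) + 166*(-118) = 5/7 - 19588 = -137111/7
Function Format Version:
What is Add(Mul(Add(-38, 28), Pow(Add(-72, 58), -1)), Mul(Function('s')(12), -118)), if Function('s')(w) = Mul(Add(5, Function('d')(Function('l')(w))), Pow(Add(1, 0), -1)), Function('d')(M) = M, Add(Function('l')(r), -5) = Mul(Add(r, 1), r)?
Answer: Rational(-137111, 7) ≈ -19587.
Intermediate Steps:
Function('l')(r) = Add(5, Mul(r, Add(1, r))) (Function('l')(r) = Add(5, Mul(Add(r, 1), r)) = Add(5, Mul(Add(1, r), r)) = Add(5, Mul(r, Add(1, r))))
Function('s')(w) = Add(10, w, Pow(w, 2)) (Function('s')(w) = Mul(Add(5, Add(5, w, Pow(w, 2))), Pow(Add(1, 0), -1)) = Mul(Add(10, w, Pow(w, 2)), Pow(1, -1)) = Mul(Add(10, w, Pow(w, 2)), 1) = Add(10, w, Pow(w, 2)))
Add(Mul(Add(-38, 28), Pow(Add(-72, 58), -1)), Mul(Function('s')(12), -118)) = Add(Mul(Add(-38, 28), Pow(Add(-72, 58), -1)), Mul(Add(10, 12, Pow(12, 2)), -118)) = Add(Mul(-10, Pow(-14, -1)), Mul(Add(10, 12, 144), -118)) = Add(Mul(-10, Rational(-1, 14)), Mul(166, -118)) = Add(Rational(5, 7), -19588) = Rational(-137111, 7)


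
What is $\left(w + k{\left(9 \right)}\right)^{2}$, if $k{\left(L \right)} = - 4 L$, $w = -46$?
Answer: $6724$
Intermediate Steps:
$\left(w + k{\left(9 \right)}\right)^{2} = \left(-46 - 36\right)^{2} = \left(-82\right)^{2} = 6724$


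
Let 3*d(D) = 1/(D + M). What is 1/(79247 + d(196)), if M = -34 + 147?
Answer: 927/73461970 ≈ 1.2619e-5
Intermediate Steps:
M = 113
d(D) = 1/(3*(113 + D)) (d(D) = 1/(3*(D + 113)) = 1/(3*(113 + D)))
1/(79247 + d(196)) = 1/(79247 + 1/(3*(113 + 196))) = 1/(79247 + (1/3)/309) = 1/(79247 + (1/3)*(1/309)) = 1/(79247 + 1/927) = 1/(73461970/927) = 927/73461970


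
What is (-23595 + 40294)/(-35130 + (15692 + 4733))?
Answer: -16699/14705 ≈ -1.1356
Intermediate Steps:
(-23595 + 40294)/(-35130 + (15692 + 4733)) = 16699/(-35130 + 20425) = 16699/(-14705) = 16699*(-1/14705) = -16699/14705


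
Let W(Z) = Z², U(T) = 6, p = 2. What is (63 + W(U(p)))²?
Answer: 9801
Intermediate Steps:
(63 + W(U(p)))² = (63 + 6²)² = (63 + 36)² = 99² = 9801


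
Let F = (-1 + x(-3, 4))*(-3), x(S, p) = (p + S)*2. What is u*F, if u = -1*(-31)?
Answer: -93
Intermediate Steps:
u = 31
x(S, p) = 2*S + 2*p (x(S, p) = (S + p)*2 = 2*S + 2*p)
F = -3 (F = (-1 + (2*(-3) + 2*4))*(-3) = (-1 + (-6 + 8))*(-3) = (-1 + 2)*(-3) = 1*(-3) = -3)
u*F = 31*(-3) = -93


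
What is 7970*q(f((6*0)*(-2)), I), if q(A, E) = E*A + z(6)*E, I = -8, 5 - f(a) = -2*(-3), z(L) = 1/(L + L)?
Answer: 175340/3 ≈ 58447.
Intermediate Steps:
z(L) = 1/(2*L)
f(a) = -1 (f(a) = 5 - (-2)*(-3) = 5 - 1*6 = 5 - 6 = -1)
q(A, E) = E/12 + A*E (q(A, E) = E*A + ((½)/6)*E = A*E + ((½)*(⅙))*E = A*E + E/12 = E/12 + A*E)
7970*q(f((6*0)*(-2)), I) = 7970*(-8*(1/12 - 1)) = 7970*(-8*(-11/12)) = 7970*(22/3) = 175340/3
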